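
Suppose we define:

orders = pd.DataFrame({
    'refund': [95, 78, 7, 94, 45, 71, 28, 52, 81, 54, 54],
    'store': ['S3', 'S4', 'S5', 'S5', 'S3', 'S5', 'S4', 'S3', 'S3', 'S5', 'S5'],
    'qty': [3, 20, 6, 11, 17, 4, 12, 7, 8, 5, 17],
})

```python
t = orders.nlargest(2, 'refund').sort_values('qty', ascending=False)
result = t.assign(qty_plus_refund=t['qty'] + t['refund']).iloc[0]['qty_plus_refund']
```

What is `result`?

105

take 2 rows with largest refund:
   refund store  qty
0      95    S3    3
3      94    S5   11
sort by qty descending:
   refund store  qty
3      94    S5   11
0      95    S3    3
add column qty_plus_refund = t['qty'] + t['refund']:
   refund store  qty  qty_plus_refund
3      94    S5   11              105
0      95    S3    3               98
The value at position 0, column 'qty_plus_refund' is 105.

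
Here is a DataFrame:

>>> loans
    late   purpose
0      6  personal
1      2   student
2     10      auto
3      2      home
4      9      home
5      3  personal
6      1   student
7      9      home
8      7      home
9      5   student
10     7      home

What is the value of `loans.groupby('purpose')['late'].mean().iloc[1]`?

6.8

group by purpose, mean of late:
purpose
auto        10.000000
home         6.800000
personal     4.500000
student      2.666667
Name: late, dtype: float64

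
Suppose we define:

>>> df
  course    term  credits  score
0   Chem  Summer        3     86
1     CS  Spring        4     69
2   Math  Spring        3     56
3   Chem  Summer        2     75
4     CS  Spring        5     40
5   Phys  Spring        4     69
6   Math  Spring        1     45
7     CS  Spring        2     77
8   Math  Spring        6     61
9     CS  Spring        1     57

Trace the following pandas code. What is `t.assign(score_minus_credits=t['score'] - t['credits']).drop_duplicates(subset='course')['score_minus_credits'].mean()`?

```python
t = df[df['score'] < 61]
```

44.0

filter rows where score < 61:
  course    term  credits  score
2   Math  Spring        3     56
4     CS  Spring        5     40
6   Math  Spring        1     45
9     CS  Spring        1     57
add column score_minus_credits = t['score'] - t['credits']:
  course    term  credits  score  score_minus_credits
2   Math  Spring        3     56                   53
4     CS  Spring        5     40                   35
6   Math  Spring        1     45                   44
9     CS  Spring        1     57                   56
drop duplicate course (keep=first):
  course    term  credits  score  score_minus_credits
2   Math  Spring        3     56                   53
4     CS  Spring        5     40                   35
Hence 44.0.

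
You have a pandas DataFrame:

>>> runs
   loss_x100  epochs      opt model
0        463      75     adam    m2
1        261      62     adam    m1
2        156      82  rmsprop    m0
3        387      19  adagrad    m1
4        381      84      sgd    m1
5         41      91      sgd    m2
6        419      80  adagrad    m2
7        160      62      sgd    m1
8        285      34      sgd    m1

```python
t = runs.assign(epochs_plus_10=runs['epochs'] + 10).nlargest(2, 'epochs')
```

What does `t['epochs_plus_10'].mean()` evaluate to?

add column epochs_plus_10 = runs['epochs'] + 10:
   loss_x100  epochs      opt model  epochs_plus_10
0        463      75     adam    m2              85
1        261      62     adam    m1              72
2        156      82  rmsprop    m0              92
3        387      19  adagrad    m1              29
4        381      84      sgd    m1              94
5         41      91      sgd    m2             101
6        419      80  adagrad    m2              90
7        160      62      sgd    m1              72
8        285      34      sgd    m1              44
take 2 rows with largest epochs:
   loss_x100  epochs  opt model  epochs_plus_10
5         41      91  sgd    m2             101
4        381      84  sgd    m1              94

97.5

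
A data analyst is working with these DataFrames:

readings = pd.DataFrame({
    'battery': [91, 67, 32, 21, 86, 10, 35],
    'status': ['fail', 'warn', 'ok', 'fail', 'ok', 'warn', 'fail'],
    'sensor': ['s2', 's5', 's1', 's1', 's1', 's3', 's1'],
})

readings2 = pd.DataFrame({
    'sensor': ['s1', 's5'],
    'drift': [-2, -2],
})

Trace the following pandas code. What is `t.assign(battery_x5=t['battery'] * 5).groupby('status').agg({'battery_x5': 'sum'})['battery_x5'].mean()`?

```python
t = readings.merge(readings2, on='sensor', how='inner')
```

401.666666667

merge on 'sensor' (how='inner') → 5 rows:
   battery status sensor  drift
0       67   warn     s5     -2
1       32     ok     s1     -2
2       21   fail     s1     -2
3       86     ok     s1     -2
4       35   fail     s1     -2
add column battery_x5 = t['battery'] * 5:
   battery status sensor  drift  battery_x5
0       67   warn     s5     -2         335
1       32     ok     s1     -2         160
2       21   fail     s1     -2         105
3       86     ok     s1     -2         430
4       35   fail     s1     -2         175
group by status, sum of battery_x5:
        battery_x5
status            
fail           280
ok             590
warn           335
Hence 401.666666667.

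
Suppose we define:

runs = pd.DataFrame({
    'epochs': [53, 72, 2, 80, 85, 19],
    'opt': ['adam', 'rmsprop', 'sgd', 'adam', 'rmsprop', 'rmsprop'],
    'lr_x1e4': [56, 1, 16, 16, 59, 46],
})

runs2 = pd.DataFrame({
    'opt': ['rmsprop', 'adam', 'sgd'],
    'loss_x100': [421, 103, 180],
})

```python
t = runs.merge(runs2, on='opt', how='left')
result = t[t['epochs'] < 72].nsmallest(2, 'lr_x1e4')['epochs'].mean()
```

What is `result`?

10.5

merge on 'opt' (how='left') → 6 rows:
   epochs      opt  lr_x1e4  loss_x100
0      53     adam       56        103
1      72  rmsprop        1        421
2       2      sgd       16        180
3      80     adam       16        103
4      85  rmsprop       59        421
5      19  rmsprop       46        421
filter rows where epochs < 72:
   epochs      opt  lr_x1e4  loss_x100
0      53     adam       56        103
2       2      sgd       16        180
5      19  rmsprop       46        421
take 2 rows with smallest lr_x1e4:
   epochs      opt  lr_x1e4  loss_x100
2       2      sgd       16        180
5      19  rmsprop       46        421
mean of column 'epochs' → 10.5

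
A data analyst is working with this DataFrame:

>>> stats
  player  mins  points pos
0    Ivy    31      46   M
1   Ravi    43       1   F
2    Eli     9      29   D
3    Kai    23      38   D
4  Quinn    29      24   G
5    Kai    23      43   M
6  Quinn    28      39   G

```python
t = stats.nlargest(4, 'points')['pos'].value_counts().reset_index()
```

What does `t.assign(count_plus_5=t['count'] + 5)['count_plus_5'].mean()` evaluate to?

take 4 rows with largest points:
  player  mins  points pos
0    Ivy    31      46   M
5    Kai    23      43   M
6  Quinn    28      39   G
3    Kai    23      38   D
value_counts of pos:
pos
M    2
G    1
D    1
Name: count, dtype: int64
reset_index():
  pos  count
0   M      2
1   G      1
2   D      1
add column count_plus_5 = t['count'] + 5:
  pos  count  count_plus_5
0   M      2             7
1   G      1             6
2   D      1             6
Reading off the mean of column 'count_plus_5', we get 6.33333333333.

6.33333333333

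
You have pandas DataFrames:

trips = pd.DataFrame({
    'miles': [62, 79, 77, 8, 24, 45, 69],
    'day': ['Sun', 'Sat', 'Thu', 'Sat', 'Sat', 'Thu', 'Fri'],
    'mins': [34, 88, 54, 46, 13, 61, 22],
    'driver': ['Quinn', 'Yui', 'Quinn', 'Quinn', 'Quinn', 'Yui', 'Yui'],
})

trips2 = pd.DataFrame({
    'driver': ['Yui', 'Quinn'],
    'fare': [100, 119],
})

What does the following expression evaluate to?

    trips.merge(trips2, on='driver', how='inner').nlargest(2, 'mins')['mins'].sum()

149

merge on 'driver' (how='inner') → 7 rows:
   miles  day  mins driver  fare
0     62  Sun    34  Quinn   119
1     79  Sat    88    Yui   100
2     77  Thu    54  Quinn   119
3      8  Sat    46  Quinn   119
4     24  Sat    13  Quinn   119
5     45  Thu    61    Yui   100
6     69  Fri    22    Yui   100
take 2 rows with largest mins:
   miles  day  mins driver  fare
1     79  Sat    88    Yui   100
5     45  Thu    61    Yui   100
Finally, sum of column 'mins' = 149.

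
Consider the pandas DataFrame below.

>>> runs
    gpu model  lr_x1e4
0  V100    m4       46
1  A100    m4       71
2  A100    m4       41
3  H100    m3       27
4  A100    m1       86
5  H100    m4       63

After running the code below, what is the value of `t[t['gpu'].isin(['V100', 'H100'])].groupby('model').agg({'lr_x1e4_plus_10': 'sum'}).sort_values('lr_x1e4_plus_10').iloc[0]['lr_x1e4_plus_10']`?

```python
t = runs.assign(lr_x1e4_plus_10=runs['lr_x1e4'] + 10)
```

37

add column lr_x1e4_plus_10 = runs['lr_x1e4'] + 10:
    gpu model  lr_x1e4  lr_x1e4_plus_10
0  V100    m4       46               56
1  A100    m4       71               81
2  A100    m4       41               51
3  H100    m3       27               37
4  A100    m1       86               96
5  H100    m4       63               73
filter rows where gpu in ['V100', 'H100']:
    gpu model  lr_x1e4  lr_x1e4_plus_10
0  V100    m4       46               56
3  H100    m3       27               37
5  H100    m4       63               73
group by model, sum of lr_x1e4_plus_10:
       lr_x1e4_plus_10
model                 
m3                  37
m4                 129
sort by lr_x1e4_plus_10:
       lr_x1e4_plus_10
model                 
m3                  37
m4                 129
Finally, value at position 0, column 'lr_x1e4_plus_10' = 37.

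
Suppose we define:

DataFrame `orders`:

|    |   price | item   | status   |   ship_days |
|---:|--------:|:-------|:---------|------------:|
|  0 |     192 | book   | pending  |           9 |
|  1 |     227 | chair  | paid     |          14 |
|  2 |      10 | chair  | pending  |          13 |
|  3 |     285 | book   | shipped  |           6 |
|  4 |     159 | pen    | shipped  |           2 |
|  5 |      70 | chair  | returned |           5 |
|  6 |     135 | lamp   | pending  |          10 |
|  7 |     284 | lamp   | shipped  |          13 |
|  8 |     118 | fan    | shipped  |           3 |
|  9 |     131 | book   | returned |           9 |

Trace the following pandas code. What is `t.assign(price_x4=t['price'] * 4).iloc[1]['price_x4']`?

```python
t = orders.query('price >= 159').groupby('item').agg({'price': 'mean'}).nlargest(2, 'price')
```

filter rows where price >= 159:
   price   item   status  ship_days
0    192   book  pending          9
1    227  chair     paid         14
3    285   book  shipped          6
4    159    pen  shipped          2
7    284   lamp  shipped         13
group by item, mean of price:
       price
item        
book   238.5
chair  227.0
lamp   284.0
pen    159.0
take 2 rows with largest price:
      price
item       
lamp  284.0
book  238.5
add column price_x4 = t['price'] * 4:
      price  price_x4
item                 
lamp  284.0    1136.0
book  238.5     954.0
The value at position 1, column 'price_x4' is 954.0.

954.0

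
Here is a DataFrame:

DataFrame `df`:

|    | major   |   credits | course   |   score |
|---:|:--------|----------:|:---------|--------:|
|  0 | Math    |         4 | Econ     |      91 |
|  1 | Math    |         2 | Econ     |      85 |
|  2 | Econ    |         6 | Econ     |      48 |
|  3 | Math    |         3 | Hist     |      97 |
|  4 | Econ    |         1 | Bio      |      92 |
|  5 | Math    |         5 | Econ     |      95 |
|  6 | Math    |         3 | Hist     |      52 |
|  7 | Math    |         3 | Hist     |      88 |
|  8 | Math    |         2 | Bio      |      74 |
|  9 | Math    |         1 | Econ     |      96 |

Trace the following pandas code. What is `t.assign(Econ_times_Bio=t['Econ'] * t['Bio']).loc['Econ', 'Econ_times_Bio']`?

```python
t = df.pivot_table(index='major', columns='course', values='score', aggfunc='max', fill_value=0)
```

4416

pivot: rows=major, cols=course, max(score):
course  Bio  Econ  Hist
major                  
Econ     92    48     0
Math     74    96    97
add column Econ_times_Bio = t['Econ'] * t['Bio']:
course  Bio  Econ  Hist  Econ_times_Bio
major                                  
Econ     92    48     0            4416
Math     74    96    97            7104
value at row 'Econ', column 'Econ_times_Bio' → 4416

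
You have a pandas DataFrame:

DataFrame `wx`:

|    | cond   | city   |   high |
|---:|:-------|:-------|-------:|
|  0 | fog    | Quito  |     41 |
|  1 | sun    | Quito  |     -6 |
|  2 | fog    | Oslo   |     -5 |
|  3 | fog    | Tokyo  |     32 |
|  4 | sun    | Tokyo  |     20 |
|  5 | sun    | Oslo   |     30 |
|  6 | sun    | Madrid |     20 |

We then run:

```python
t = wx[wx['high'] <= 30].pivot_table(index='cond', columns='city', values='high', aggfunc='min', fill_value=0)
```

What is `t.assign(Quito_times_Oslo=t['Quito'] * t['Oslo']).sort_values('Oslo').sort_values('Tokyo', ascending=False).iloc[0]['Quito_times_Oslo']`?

-180

filter rows where high <= 30:
  cond    city  high
1  sun   Quito    -6
2  fog    Oslo    -5
4  sun   Tokyo    20
5  sun    Oslo    30
6  sun  Madrid    20
pivot: rows=cond, cols=city, min(high):
city  Madrid  Oslo  Quito  Tokyo
cond                            
fog        0    -5      0      0
sun       20    30     -6     20
add column Quito_times_Oslo = t['Quito'] * t['Oslo']:
city  Madrid  Oslo  Quito  Tokyo  Quito_times_Oslo
cond                                              
fog        0    -5      0      0                 0
sun       20    30     -6     20              -180
sort by Oslo:
city  Madrid  Oslo  Quito  Tokyo  Quito_times_Oslo
cond                                              
fog        0    -5      0      0                 0
sun       20    30     -6     20              -180
sort by Tokyo descending:
city  Madrid  Oslo  Quito  Tokyo  Quito_times_Oslo
cond                                              
sun       20    30     -6     20              -180
fog        0    -5      0      0                 0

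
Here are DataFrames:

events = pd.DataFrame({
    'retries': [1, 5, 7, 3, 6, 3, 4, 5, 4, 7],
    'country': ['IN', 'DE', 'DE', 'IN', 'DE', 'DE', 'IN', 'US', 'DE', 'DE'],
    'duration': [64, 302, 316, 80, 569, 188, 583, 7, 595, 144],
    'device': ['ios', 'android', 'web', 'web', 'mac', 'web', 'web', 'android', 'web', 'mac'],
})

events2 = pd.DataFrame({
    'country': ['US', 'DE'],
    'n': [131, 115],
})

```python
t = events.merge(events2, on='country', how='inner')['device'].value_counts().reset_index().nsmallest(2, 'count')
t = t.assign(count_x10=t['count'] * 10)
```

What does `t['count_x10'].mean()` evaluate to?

20.0

merge on 'country' (how='inner') → 7 rows:
   retries country  duration   device    n
0        5      DE       302  android  115
1        7      DE       316      web  115
2        6      DE       569      mac  115
3        3      DE       188      web  115
4        5      US         7  android  131
5        4      DE       595      web  115
6        7      DE       144      mac  115
value_counts of device:
device
web        3
android    2
mac        2
Name: count, dtype: int64
reset_index():
    device  count
0      web      3
1  android      2
2      mac      2
take 2 rows with smallest count:
    device  count
1  android      2
2      mac      2
add column count_x10 = t['count'] * 10:
    device  count  count_x10
1  android      2         20
2      mac      2         20
The mean of column 'count_x10' is 20.0.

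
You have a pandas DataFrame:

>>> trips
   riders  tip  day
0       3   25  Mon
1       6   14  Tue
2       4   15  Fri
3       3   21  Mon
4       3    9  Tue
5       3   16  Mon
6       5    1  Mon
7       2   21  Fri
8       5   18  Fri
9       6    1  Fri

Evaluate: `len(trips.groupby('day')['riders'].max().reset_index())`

3

group by day, max of riders:
day
Fri    6
Mon    5
Tue    6
Name: riders, dtype: int64
reset_index():
   day  riders
0  Fri       6
1  Mon       5
2  Tue       6
Reading off the number of rows, we get 3.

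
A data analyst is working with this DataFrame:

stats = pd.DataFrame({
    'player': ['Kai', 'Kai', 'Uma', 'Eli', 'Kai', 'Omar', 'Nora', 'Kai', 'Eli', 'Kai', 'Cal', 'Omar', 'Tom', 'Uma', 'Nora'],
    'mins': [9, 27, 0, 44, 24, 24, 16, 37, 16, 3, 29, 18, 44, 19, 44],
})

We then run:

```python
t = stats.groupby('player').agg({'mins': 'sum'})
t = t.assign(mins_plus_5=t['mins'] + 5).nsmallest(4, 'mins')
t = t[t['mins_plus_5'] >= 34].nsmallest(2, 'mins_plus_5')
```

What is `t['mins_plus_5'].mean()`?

40.5

group by player, sum of mins:
        mins
player      
Cal       29
Eli       60
Kai      100
Nora      60
Omar      42
Tom       44
Uma       19
add column mins_plus_5 = t['mins'] + 5:
        mins  mins_plus_5
player                   
Cal       29           34
Eli       60           65
Kai      100          105
Nora      60           65
Omar      42           47
Tom       44           49
Uma       19           24
take 4 rows with smallest mins:
        mins  mins_plus_5
player                   
Uma       19           24
Cal       29           34
Omar      42           47
Tom       44           49
filter rows where mins_plus_5 >= 34:
        mins  mins_plus_5
player                   
Cal       29           34
Omar      42           47
Tom       44           49
take 2 rows with smallest mins_plus_5:
        mins  mins_plus_5
player                   
Cal       29           34
Omar      42           47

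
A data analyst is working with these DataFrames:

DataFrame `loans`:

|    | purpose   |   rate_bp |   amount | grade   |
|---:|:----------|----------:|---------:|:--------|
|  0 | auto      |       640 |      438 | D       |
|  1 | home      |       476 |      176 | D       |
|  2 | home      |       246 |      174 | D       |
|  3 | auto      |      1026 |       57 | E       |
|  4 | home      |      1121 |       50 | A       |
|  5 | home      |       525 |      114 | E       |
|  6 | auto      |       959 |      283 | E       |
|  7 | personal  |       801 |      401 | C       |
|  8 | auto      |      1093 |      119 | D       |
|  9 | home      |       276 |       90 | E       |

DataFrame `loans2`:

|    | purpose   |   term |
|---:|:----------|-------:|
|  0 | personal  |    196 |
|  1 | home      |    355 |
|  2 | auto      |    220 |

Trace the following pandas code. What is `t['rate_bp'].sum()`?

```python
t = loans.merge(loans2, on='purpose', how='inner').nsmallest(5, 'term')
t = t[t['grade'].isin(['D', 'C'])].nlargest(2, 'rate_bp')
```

1894

merge on 'purpose' (how='inner') → 10 rows:
    purpose  rate_bp  amount grade  term
0      auto      640     438     D   220
1      home      476     176     D   355
2      home      246     174     D   355
3      auto     1026      57     E   220
4      home     1121      50     A   355
5      home      525     114     E   355
6      auto      959     283     E   220
7  personal      801     401     C   196
8      auto     1093     119     D   220
9      home      276      90     E   355
take 5 rows with smallest term:
    purpose  rate_bp  amount grade  term
7  personal      801     401     C   196
0      auto      640     438     D   220
3      auto     1026      57     E   220
6      auto      959     283     E   220
8      auto     1093     119     D   220
filter rows where grade in ['D', 'C']:
    purpose  rate_bp  amount grade  term
7  personal      801     401     C   196
0      auto      640     438     D   220
8      auto     1093     119     D   220
take 2 rows with largest rate_bp:
    purpose  rate_bp  amount grade  term
8      auto     1093     119     D   220
7  personal      801     401     C   196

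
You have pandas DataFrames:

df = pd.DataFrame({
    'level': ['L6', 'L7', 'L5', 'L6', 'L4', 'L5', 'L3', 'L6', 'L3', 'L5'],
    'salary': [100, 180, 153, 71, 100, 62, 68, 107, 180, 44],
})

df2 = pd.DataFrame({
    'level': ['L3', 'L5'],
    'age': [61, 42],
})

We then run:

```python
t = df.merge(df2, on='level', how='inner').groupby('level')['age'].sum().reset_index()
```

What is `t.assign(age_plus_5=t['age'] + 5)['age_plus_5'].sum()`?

258

merge on 'level' (how='inner') → 5 rows:
  level  salary  age
0    L5     153   42
1    L5      62   42
2    L3      68   61
3    L3     180   61
4    L5      44   42
group by level, sum of age:
level
L3    122
L5    126
Name: age, dtype: int64
reset_index():
  level  age
0    L3  122
1    L5  126
add column age_plus_5 = t['age'] + 5:
  level  age  age_plus_5
0    L3  122         127
1    L5  126         131
sum of column 'age_plus_5' → 258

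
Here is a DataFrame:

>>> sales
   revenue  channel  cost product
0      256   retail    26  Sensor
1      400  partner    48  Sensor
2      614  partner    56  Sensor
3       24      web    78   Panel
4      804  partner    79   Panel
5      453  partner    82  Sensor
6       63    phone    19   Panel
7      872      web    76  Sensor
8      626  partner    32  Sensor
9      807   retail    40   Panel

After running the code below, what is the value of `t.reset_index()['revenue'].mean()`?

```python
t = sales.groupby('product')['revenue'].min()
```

140.0

group by product, min of revenue:
product
Panel      24
Sensor    256
Name: revenue, dtype: int64
reset_index():
  product  revenue
0   Panel       24
1  Sensor      256
Then the mean of column 'revenue': 140.0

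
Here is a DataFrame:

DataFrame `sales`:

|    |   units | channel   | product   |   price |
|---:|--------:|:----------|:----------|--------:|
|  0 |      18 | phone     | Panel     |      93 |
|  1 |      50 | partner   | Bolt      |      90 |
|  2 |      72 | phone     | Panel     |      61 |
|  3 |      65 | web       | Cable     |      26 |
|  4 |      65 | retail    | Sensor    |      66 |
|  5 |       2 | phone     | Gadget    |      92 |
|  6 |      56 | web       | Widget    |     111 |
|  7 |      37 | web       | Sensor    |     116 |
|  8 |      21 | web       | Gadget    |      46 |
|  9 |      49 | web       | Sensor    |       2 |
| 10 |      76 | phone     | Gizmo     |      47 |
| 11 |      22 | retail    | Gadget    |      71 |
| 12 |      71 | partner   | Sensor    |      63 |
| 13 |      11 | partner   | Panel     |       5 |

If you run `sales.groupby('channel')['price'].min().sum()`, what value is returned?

group by channel, min of price:
channel
partner     5
phone      47
retail     66
web         2
Name: price, dtype: int64
Finally, sum of the resulting series = 120.

120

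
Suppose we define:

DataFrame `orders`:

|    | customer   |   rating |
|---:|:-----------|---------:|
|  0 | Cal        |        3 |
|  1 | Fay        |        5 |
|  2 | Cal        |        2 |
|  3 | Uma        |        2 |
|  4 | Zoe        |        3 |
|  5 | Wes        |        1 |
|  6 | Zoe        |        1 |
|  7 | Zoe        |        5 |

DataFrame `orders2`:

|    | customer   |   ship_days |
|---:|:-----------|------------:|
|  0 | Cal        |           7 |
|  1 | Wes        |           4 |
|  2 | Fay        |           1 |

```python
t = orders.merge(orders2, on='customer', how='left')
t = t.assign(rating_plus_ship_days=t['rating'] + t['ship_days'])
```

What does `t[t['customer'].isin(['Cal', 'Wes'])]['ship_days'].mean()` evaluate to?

6.0

merge on 'customer' (how='left') → 8 rows:
  customer  rating  ship_days
0      Cal       3        7.0
1      Fay       5        1.0
2      Cal       2        7.0
3      Uma       2        NaN
4      Zoe       3        NaN
5      Wes       1        4.0
6      Zoe       1        NaN
7      Zoe       5        NaN
add column rating_plus_ship_days = t['rating'] + t['ship_days']:
  customer  rating  ship_days  rating_plus_ship_days
0      Cal       3        7.0                   10.0
1      Fay       5        1.0                    6.0
2      Cal       2        7.0                    9.0
3      Uma       2        NaN                    NaN
4      Zoe       3        NaN                    NaN
5      Wes       1        4.0                    5.0
6      Zoe       1        NaN                    NaN
7      Zoe       5        NaN                    NaN
filter rows where customer in ['Cal', 'Wes']:
  customer  rating  ship_days  rating_plus_ship_days
0      Cal       3        7.0                   10.0
2      Cal       2        7.0                    9.0
5      Wes       1        4.0                    5.0
The mean of column 'ship_days' is 6.0.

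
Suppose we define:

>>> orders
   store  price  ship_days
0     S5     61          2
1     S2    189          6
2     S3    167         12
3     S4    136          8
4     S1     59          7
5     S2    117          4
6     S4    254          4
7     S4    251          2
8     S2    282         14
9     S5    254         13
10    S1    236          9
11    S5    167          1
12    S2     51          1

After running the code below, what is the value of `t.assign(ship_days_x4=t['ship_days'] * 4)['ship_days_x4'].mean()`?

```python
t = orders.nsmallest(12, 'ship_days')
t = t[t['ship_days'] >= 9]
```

take 12 rows with smallest ship_days:
   store  price  ship_days
11    S5    167          1
12    S2     51          1
0     S5     61          2
7     S4    251          2
5     S2    117          4
6     S4    254          4
1     S2    189          6
4     S1     59          7
3     S4    136          8
10    S1    236          9
2     S3    167         12
9     S5    254         13
filter rows where ship_days >= 9:
   store  price  ship_days
10    S1    236          9
2     S3    167         12
9     S5    254         13
add column ship_days_x4 = t['ship_days'] * 4:
   store  price  ship_days  ship_days_x4
10    S1    236          9            36
2     S3    167         12            48
9     S5    254         13            52

45.3333333333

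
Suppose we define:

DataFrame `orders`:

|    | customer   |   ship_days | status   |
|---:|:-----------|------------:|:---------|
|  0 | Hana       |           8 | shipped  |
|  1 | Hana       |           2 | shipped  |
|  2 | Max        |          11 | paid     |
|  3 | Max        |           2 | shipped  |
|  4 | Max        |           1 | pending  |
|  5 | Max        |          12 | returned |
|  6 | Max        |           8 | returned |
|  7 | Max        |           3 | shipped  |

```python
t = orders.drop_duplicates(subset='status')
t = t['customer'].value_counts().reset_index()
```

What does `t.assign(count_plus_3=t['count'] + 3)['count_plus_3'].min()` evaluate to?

drop duplicate status (keep=first):
  customer  ship_days    status
0     Hana          8   shipped
2      Max         11      paid
4      Max          1   pending
5      Max         12  returned
value_counts of customer:
customer
Max     3
Hana    1
Name: count, dtype: int64
reset_index():
  customer  count
0      Max      3
1     Hana      1
add column count_plus_3 = t['count'] + 3:
  customer  count  count_plus_3
0      Max      3             6
1     Hana      1             4
So min() = 4.

4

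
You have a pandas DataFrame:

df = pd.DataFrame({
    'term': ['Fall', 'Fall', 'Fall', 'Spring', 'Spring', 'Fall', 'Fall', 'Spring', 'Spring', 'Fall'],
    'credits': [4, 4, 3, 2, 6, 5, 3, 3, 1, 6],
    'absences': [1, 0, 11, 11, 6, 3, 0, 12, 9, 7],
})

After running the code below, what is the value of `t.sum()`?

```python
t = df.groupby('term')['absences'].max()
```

23

group by term, max of absences:
term
Fall      11
Spring    12
Name: absences, dtype: int64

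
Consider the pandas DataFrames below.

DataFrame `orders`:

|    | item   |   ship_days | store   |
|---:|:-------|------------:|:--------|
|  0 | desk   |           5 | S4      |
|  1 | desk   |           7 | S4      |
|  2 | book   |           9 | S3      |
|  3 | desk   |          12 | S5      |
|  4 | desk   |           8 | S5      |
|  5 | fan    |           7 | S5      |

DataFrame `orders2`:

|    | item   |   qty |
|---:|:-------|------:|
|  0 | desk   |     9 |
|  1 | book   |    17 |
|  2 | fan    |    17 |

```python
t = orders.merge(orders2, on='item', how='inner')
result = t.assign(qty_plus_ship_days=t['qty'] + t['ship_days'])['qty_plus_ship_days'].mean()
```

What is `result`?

merge on 'item' (how='inner') → 6 rows:
   item  ship_days store  qty
0  desk          5    S4    9
1  desk          7    S4    9
2  book          9    S3   17
3  desk         12    S5    9
4  desk          8    S5    9
5   fan          7    S5   17
add column qty_plus_ship_days = t['qty'] + t['ship_days']:
   item  ship_days store  qty  qty_plus_ship_days
0  desk          5    S4    9                  14
1  desk          7    S4    9                  16
2  book          9    S3   17                  26
3  desk         12    S5    9                  21
4  desk          8    S5    9                  17
5   fan          7    S5   17                  24

19.6666666667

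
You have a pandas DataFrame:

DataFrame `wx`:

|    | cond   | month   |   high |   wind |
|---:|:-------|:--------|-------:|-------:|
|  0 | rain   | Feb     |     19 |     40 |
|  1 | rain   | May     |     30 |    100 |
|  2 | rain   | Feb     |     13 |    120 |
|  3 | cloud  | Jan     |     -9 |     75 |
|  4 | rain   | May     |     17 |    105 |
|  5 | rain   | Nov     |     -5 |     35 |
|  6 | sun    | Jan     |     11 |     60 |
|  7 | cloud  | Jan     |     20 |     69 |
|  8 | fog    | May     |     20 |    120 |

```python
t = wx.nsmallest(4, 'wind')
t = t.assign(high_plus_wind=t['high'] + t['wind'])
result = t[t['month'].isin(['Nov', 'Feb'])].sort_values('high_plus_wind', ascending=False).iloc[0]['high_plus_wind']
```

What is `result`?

take 4 rows with smallest wind:
    cond month  high  wind
5   rain   Nov    -5    35
0   rain   Feb    19    40
6    sun   Jan    11    60
7  cloud   Jan    20    69
add column high_plus_wind = t['high'] + t['wind']:
    cond month  high  wind  high_plus_wind
5   rain   Nov    -5    35              30
0   rain   Feb    19    40              59
6    sun   Jan    11    60              71
7  cloud   Jan    20    69              89
filter rows where month in ['Nov', 'Feb']:
   cond month  high  wind  high_plus_wind
5  rain   Nov    -5    35              30
0  rain   Feb    19    40              59
sort by high_plus_wind descending:
   cond month  high  wind  high_plus_wind
0  rain   Feb    19    40              59
5  rain   Nov    -5    35              30

59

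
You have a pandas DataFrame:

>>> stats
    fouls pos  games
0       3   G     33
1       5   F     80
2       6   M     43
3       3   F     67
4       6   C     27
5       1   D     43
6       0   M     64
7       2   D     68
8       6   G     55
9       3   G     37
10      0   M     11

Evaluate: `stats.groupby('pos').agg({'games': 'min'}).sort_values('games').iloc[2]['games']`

33

group by pos, min of games:
     games
pos       
C       27
D       43
F       67
G       33
M       11
sort by games:
     games
pos       
M       11
C       27
G       33
D       43
F       67
value at position 2, column 'games' → 33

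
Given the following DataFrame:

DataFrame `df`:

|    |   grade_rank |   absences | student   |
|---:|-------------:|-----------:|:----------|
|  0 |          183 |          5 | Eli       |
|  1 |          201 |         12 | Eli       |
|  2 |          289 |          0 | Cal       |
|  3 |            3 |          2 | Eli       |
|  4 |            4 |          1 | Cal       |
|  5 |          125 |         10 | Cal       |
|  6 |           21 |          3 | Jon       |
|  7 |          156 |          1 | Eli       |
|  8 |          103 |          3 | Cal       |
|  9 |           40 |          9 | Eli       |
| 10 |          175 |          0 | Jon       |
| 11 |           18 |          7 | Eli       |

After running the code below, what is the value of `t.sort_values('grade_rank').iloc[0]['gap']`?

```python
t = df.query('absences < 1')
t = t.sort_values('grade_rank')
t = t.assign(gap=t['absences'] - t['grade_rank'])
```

filter rows where absences < 1:
    grade_rank  absences student
2          289         0     Cal
10         175         0     Jon
sort by grade_rank:
    grade_rank  absences student
10         175         0     Jon
2          289         0     Cal
add column gap = t['absences'] - t['grade_rank']:
    grade_rank  absences student  gap
10         175         0     Jon -175
2          289         0     Cal -289
sort by grade_rank:
    grade_rank  absences student  gap
10         175         0     Jon -175
2          289         0     Cal -289
Reading off the value at position 0, column 'gap', we get -175.

-175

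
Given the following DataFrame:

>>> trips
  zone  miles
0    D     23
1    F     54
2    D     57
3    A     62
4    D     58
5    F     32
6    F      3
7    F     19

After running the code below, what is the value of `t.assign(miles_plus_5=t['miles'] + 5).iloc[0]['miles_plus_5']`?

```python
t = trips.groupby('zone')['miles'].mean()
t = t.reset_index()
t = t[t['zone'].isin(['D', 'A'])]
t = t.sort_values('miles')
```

51.0

group by zone, mean of miles:
zone
A    62.0
D    46.0
F    27.0
Name: miles, dtype: float64
reset_index():
  zone  miles
0    A   62.0
1    D   46.0
2    F   27.0
filter rows where zone in ['D', 'A']:
  zone  miles
0    A   62.0
1    D   46.0
sort by miles:
  zone  miles
1    D   46.0
0    A   62.0
add column miles_plus_5 = t['miles'] + 5:
  zone  miles  miles_plus_5
1    D   46.0          51.0
0    A   62.0          67.0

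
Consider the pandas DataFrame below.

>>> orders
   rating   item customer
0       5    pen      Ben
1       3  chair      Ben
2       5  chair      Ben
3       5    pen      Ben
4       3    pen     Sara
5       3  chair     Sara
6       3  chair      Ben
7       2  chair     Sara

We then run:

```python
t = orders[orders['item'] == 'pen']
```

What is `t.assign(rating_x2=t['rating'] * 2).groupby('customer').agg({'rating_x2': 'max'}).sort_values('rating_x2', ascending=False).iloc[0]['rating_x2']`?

10

filter rows where item == 'pen':
   rating item customer
0       5  pen      Ben
3       5  pen      Ben
4       3  pen     Sara
add column rating_x2 = t['rating'] * 2:
   rating item customer  rating_x2
0       5  pen      Ben         10
3       5  pen      Ben         10
4       3  pen     Sara          6
group by customer, max of rating_x2:
          rating_x2
customer           
Ben              10
Sara              6
sort by rating_x2 descending:
          rating_x2
customer           
Ben              10
Sara              6
Then the value at position 0, column 'rating_x2': 10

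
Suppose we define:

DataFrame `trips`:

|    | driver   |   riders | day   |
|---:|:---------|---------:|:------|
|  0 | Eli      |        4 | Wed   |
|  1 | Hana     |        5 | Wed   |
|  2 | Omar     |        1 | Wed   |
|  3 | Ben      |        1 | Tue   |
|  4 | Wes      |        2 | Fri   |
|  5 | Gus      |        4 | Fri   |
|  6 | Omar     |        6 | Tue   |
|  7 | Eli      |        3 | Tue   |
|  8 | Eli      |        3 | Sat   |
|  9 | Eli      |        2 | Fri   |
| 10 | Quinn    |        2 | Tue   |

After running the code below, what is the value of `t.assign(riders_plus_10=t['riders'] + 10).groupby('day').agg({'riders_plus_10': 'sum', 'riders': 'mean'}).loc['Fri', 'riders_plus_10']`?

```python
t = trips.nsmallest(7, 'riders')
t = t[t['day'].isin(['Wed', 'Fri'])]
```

24

take 7 rows with smallest riders:
   driver  riders  day
2    Omar       1  Wed
3     Ben       1  Tue
4     Wes       2  Fri
9     Eli       2  Fri
10  Quinn       2  Tue
7     Eli       3  Tue
8     Eli       3  Sat
filter rows where day in ['Wed', 'Fri']:
  driver  riders  day
2   Omar       1  Wed
4    Wes       2  Fri
9    Eli       2  Fri
add column riders_plus_10 = t['riders'] + 10:
  driver  riders  day  riders_plus_10
2   Omar       1  Wed              11
4    Wes       2  Fri              12
9    Eli       2  Fri              12
group by day: sum(riders_plus_10), mean(riders):
     riders_plus_10  riders
day                        
Fri              24     2.0
Wed              11     1.0
Finally, value at row 'Fri', column 'riders_plus_10' = 24.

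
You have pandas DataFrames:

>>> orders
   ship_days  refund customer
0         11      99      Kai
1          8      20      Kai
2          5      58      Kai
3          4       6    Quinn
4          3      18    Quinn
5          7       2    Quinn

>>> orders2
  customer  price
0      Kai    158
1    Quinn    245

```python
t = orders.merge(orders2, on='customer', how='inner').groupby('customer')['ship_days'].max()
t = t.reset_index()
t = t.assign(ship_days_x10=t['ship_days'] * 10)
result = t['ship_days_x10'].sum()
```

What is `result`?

180

merge on 'customer' (how='inner') → 6 rows:
   ship_days  refund customer  price
0         11      99      Kai    158
1          8      20      Kai    158
2          5      58      Kai    158
3          4       6    Quinn    245
4          3      18    Quinn    245
5          7       2    Quinn    245
group by customer, max of ship_days:
customer
Kai      11
Quinn     7
Name: ship_days, dtype: int64
reset_index():
  customer  ship_days
0      Kai         11
1    Quinn          7
add column ship_days_x10 = t['ship_days'] * 10:
  customer  ship_days  ship_days_x10
0      Kai         11            110
1    Quinn          7             70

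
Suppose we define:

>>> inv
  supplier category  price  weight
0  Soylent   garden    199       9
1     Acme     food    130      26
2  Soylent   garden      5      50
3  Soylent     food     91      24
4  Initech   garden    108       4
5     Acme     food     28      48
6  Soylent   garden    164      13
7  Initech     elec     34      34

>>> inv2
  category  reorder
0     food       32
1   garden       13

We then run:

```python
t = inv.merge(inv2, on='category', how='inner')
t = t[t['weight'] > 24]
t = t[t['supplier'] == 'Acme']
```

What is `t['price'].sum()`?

158

merge on 'category' (how='inner') → 7 rows:
  supplier category  price  weight  reorder
0  Soylent   garden    199       9       13
1     Acme     food    130      26       32
2  Soylent   garden      5      50       13
3  Soylent     food     91      24       32
4  Initech   garden    108       4       13
5     Acme     food     28      48       32
6  Soylent   garden    164      13       13
filter rows where weight > 24:
  supplier category  price  weight  reorder
1     Acme     food    130      26       32
2  Soylent   garden      5      50       13
5     Acme     food     28      48       32
filter rows where supplier == 'Acme':
  supplier category  price  weight  reorder
1     Acme     food    130      26       32
5     Acme     food     28      48       32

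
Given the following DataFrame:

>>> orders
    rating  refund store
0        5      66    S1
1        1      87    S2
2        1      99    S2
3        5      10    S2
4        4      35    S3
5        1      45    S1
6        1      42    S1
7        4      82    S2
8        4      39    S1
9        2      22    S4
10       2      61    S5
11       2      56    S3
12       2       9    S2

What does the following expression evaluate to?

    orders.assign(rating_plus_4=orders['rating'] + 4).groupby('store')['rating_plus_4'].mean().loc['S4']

add column rating_plus_4 = orders['rating'] + 4:
    rating  refund store  rating_plus_4
0        5      66    S1              9
1        1      87    S2              5
2        1      99    S2              5
3        5      10    S2              9
4        4      35    S3              8
5        1      45    S1              5
6        1      42    S1              5
7        4      82    S2              8
8        4      39    S1              8
9        2      22    S4              6
10       2      61    S5              6
11       2      56    S3              6
12       2       9    S2              6
group by store, mean of rating_plus_4:
store
S1    6.75
S2    6.60
S3    7.00
S4    6.00
S5    6.00
Name: rating_plus_4, dtype: float64
Finally, value at index 'S4' = 6.0.

6.0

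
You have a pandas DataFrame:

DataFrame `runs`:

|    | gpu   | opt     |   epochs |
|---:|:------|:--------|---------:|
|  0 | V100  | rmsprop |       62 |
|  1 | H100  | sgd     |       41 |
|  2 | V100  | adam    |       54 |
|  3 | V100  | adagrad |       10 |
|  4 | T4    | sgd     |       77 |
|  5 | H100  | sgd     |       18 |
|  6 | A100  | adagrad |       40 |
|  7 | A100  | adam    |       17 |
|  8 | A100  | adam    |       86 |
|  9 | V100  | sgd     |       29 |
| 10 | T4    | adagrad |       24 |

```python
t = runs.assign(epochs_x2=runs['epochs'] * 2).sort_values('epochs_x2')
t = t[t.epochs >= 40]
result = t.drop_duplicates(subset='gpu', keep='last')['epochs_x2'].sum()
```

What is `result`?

532

add column epochs_x2 = runs['epochs'] * 2:
     gpu      opt  epochs  epochs_x2
0   V100  rmsprop      62        124
1   H100      sgd      41         82
2   V100     adam      54        108
3   V100  adagrad      10         20
4     T4      sgd      77        154
5   H100      sgd      18         36
6   A100  adagrad      40         80
7   A100     adam      17         34
8   A100     adam      86        172
9   V100      sgd      29         58
10    T4  adagrad      24         48
sort by epochs_x2:
     gpu      opt  epochs  epochs_x2
3   V100  adagrad      10         20
7   A100     adam      17         34
5   H100      sgd      18         36
10    T4  adagrad      24         48
9   V100      sgd      29         58
6   A100  adagrad      40         80
1   H100      sgd      41         82
2   V100     adam      54        108
0   V100  rmsprop      62        124
4     T4      sgd      77        154
8   A100     adam      86        172
filter rows where epochs >= 40:
    gpu      opt  epochs  epochs_x2
6  A100  adagrad      40         80
1  H100      sgd      41         82
2  V100     adam      54        108
0  V100  rmsprop      62        124
4    T4      sgd      77        154
8  A100     adam      86        172
drop duplicate gpu (keep=last):
    gpu      opt  epochs  epochs_x2
1  H100      sgd      41         82
0  V100  rmsprop      62        124
4    T4      sgd      77        154
8  A100     adam      86        172
So sum() = 532.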